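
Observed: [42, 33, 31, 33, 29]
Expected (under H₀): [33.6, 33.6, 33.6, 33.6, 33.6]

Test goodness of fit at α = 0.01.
Chi-square goodness of fit test:
H₀: observed counts match expected distribution
H₁: observed counts differ from expected distribution
df = k - 1 = 4
χ² = Σ(O - E)²/E
   = (42 - 33.6)²/33.6 + (33 - 33.6)²/33.6 + (31 - 33.6)²/33.6 + (33 - 33.6)²/33.6 + (29 - 33.6)²/33.6
   = 2.100 + 0.011 + 0.201 + 0.011 + 0.630
   = 2.95
p-value = 0.5658

Since p-value > α = 0.01, we fail to reject H₀.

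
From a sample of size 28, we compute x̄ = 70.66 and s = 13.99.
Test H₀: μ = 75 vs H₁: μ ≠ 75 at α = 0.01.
One-sample t-test:
H₀: μ = 75
H₁: μ ≠ 75
df = n - 1 = 27
t = (x̄ - μ₀) / (s/√n) = (70.66 - 75) / (13.99/√28) = -1.642
p-value = 0.1123

Since p-value > α = 0.01, we fail to reject H₀.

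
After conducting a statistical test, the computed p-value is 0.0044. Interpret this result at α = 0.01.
Since p = 0.0044 < α = 0.01, reject H₀.
There is sufficient evidence to reject the null hypothesis; the result is statistically significant at the 0.01 level.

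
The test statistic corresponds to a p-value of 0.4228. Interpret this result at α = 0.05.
Since p = 0.4228 > α = 0.05, fail to reject H₀.
There is insufficient evidence to reject the null hypothesis; the result is not statistically significant at the 0.05 level.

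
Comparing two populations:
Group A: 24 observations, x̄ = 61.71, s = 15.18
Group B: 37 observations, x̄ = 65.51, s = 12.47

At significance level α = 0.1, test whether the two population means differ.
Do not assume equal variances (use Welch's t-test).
Welch's two-sample t-test:
H₀: μ₁ = μ₂
H₁: μ₁ ≠ μ₂
s₁²/n₁ = 15.18²/24 = 9.6014,  s₂²/n₂ = 12.47²/37 = 4.2027
SE = √(s₁²/n₁ + s₂²/n₂) = √(9.6014 + 4.2027) = 3.7154
df (Welch-Satterthwaite) = (s₁²/n₁ + s₂²/n₂)² / [(s₁²/n₁)²/(n₁-1) + (s₂²/n₂)²/(n₂-1)] ≈ 42.36
t = (x̄₁ - x̄₂) / SE = (61.71 - 65.51) / 3.7154 = -3.80 / 3.7154 = -1.023
p-value = 0.3122

Since p-value > α = 0.1, we fail to reject H₀.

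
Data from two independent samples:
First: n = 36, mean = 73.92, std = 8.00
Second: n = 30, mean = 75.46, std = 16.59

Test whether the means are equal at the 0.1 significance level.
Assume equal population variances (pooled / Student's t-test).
Student's two-sample t-test (equal variances):
H₀: μ₁ = μ₂
H₁: μ₁ ≠ μ₂
df = n₁ + n₂ - 2 = 64
Pooled variance s_p² = [(n₁-1)s₁² + (n₂-1)s₂²] / (n₁ + n₂ - 2) = [(35)(8.00²) + (29)(16.59²)] / 64 = 159.7127
SE = √(s_p²(1/n₁ + 1/n₂)) = √(159.7127 × (1/36 + 1/30)) = 3.1241
t = (x̄₁ - x̄₂) / SE = (73.92 - 75.46) / 3.1241 = -1.54 / 3.1241 = -0.493
p-value = 0.6237

Since p-value > α = 0.1, we fail to reject H₀.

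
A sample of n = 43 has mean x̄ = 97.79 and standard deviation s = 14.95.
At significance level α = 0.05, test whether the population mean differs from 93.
One-sample t-test:
H₀: μ = 93
H₁: μ ≠ 93
df = n - 1 = 42
t = (x̄ - μ₀) / (s/√n) = (97.79 - 93) / (14.95/√43) = 2.101
p-value = 0.0417

Since p-value < α = 0.05, we reject H₀.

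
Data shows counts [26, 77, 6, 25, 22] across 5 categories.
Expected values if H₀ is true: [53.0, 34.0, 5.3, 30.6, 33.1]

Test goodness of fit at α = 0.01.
Chi-square goodness of fit test:
H₀: observed counts match expected distribution
H₁: observed counts differ from expected distribution
df = k - 1 = 4
χ² = Σ(O - E)²/E
   = (26 - 53.0)²/53.0 + (77 - 34.0)²/34.0 + (6 - 5.3)²/5.3 + (25 - 30.6)²/30.6 + (22 - 33.1)²/33.1
   = 13.755 + 54.382 + 0.092 + 1.025 + 3.722
   = 72.98
p-value < 0.0001

Since p-value < α = 0.01, we reject H₀.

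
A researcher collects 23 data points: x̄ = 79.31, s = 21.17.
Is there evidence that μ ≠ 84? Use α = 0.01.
One-sample t-test:
H₀: μ = 84
H₁: μ ≠ 84
df = n - 1 = 22
t = (x̄ - μ₀) / (s/√n) = (79.31 - 84) / (21.17/√23) = -1.062
p-value = 0.2995

Since p-value > α = 0.01, we fail to reject H₀.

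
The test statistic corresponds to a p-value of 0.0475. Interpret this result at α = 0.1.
Since p = 0.0475 < α = 0.1, reject H₀.
There is sufficient evidence to reject the null hypothesis; the result is statistically significant at the 0.1 level.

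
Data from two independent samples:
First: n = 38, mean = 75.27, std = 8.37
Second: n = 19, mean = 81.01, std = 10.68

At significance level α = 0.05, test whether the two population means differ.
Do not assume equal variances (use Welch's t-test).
Welch's two-sample t-test:
H₀: μ₁ = μ₂
H₁: μ₁ ≠ μ₂
s₁²/n₁ = 8.37²/38 = 1.8436,  s₂²/n₂ = 10.68²/19 = 6.0033
SE = √(s₁²/n₁ + s₂²/n₂) = √(1.8436 + 6.0033) = 2.8012
df (Welch-Satterthwaite) = (s₁²/n₁ + s₂²/n₂)² / [(s₁²/n₁)²/(n₁-1) + (s₂²/n₂)²/(n₂-1)] ≈ 29.40
t = (x̄₁ - x̄₂) / SE = (75.27 - 81.01) / 2.8012 = -5.74 / 2.8012 = -2.049
p-value = 0.0495

Since p-value < α = 0.05, we reject H₀.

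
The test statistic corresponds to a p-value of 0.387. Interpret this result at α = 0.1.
Since p = 0.387 > α = 0.1, fail to reject H₀.
There is insufficient evidence to reject the null hypothesis; the result is not statistically significant at the 0.1 level.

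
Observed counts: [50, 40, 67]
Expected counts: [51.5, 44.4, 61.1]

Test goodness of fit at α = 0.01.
Chi-square goodness of fit test:
H₀: observed counts match expected distribution
H₁: observed counts differ from expected distribution
df = k - 1 = 2
χ² = Σ(O - E)²/E
   = (50 - 51.5)²/51.5 + (40 - 44.4)²/44.4 + (67 - 61.1)²/61.1
   = 0.044 + 0.436 + 0.570
   = 1.05
p-value = 0.5917

Since p-value > α = 0.01, we fail to reject H₀.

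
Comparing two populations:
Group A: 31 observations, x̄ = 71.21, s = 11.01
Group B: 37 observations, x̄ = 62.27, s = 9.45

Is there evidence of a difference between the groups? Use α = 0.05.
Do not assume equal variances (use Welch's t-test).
Welch's two-sample t-test:
H₀: μ₁ = μ₂
H₁: μ₁ ≠ μ₂
s₁²/n₁ = 11.01²/31 = 3.9103,  s₂²/n₂ = 9.45²/37 = 2.4136
SE = √(s₁²/n₁ + s₂²/n₂) = √(3.9103 + 2.4136) = 2.5147
df (Welch-Satterthwaite) = (s₁²/n₁ + s₂²/n₂)² / [(s₁²/n₁)²/(n₁-1) + (s₂²/n₂)²/(n₂-1)] ≈ 59.56
t = (x̄₁ - x̄₂) / SE = (71.21 - 62.27) / 2.5147 = 8.94 / 2.5147 = 3.555
p-value = 0.0007

Since p-value < α = 0.05, we reject H₀.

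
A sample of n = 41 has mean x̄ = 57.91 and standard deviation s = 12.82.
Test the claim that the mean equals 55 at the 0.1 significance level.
One-sample t-test:
H₀: μ = 55
H₁: μ ≠ 55
df = n - 1 = 40
t = (x̄ - μ₀) / (s/√n) = (57.91 - 55) / (12.82/√41) = 1.453
p-value = 0.1539

Since p-value > α = 0.1, we fail to reject H₀.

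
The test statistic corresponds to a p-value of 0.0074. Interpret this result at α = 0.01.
Since p = 0.0074 < α = 0.01, reject H₀.
There is sufficient evidence to reject the null hypothesis; the result is statistically significant at the 0.01 level.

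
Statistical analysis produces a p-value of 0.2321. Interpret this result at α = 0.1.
Since p = 0.2321 > α = 0.1, fail to reject H₀.
There is insufficient evidence to reject the null hypothesis; the result is not statistically significant at the 0.1 level.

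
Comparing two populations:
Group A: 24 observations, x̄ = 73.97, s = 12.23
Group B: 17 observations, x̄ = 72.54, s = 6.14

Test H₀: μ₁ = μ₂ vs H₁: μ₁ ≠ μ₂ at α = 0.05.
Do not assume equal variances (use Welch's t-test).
Welch's two-sample t-test:
H₀: μ₁ = μ₂
H₁: μ₁ ≠ μ₂
s₁²/n₁ = 12.23²/24 = 6.2322,  s₂²/n₂ = 6.14²/17 = 2.2176
SE = √(s₁²/n₁ + s₂²/n₂) = √(6.2322 + 2.2176) = 2.9069
df (Welch-Satterthwaite) = (s₁²/n₁ + s₂²/n₂)² / [(s₁²/n₁)²/(n₁-1) + (s₂²/n₂)²/(n₂-1)] ≈ 35.77
t = (x̄₁ - x̄₂) / SE = (73.97 - 72.54) / 2.9069 = 1.43 / 2.9069 = 0.492
p-value = 0.6258

Since p-value > α = 0.05, we fail to reject H₀.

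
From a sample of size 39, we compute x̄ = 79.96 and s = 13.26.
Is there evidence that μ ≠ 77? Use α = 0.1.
One-sample t-test:
H₀: μ = 77
H₁: μ ≠ 77
df = n - 1 = 38
t = (x̄ - μ₀) / (s/√n) = (79.96 - 77) / (13.26/√39) = 1.394
p-value = 0.1714

Since p-value > α = 0.1, we fail to reject H₀.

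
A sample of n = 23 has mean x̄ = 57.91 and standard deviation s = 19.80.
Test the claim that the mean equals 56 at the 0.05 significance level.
One-sample t-test:
H₀: μ = 56
H₁: μ ≠ 56
df = n - 1 = 22
t = (x̄ - μ₀) / (s/√n) = (57.91 - 56) / (19.80/√23) = 0.463
p-value = 0.6482

Since p-value > α = 0.05, we fail to reject H₀.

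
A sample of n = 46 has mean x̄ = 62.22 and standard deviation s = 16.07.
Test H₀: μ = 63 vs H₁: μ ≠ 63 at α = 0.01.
One-sample t-test:
H₀: μ = 63
H₁: μ ≠ 63
df = n - 1 = 45
t = (x̄ - μ₀) / (s/√n) = (62.22 - 63) / (16.07/√46) = -0.329
p-value = 0.7435

Since p-value > α = 0.01, we fail to reject H₀.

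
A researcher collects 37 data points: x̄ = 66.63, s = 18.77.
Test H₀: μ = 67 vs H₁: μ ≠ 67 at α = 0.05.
One-sample t-test:
H₀: μ = 67
H₁: μ ≠ 67
df = n - 1 = 36
t = (x̄ - μ₀) / (s/√n) = (66.63 - 67) / (18.77/√37) = -0.120
p-value = 0.9052

Since p-value > α = 0.05, we fail to reject H₀.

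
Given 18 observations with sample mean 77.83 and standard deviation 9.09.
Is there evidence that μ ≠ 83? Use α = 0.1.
One-sample t-test:
H₀: μ = 83
H₁: μ ≠ 83
df = n - 1 = 17
t = (x̄ - μ₀) / (s/√n) = (77.83 - 83) / (9.09/√18) = -2.413
p-value = 0.0274

Since p-value < α = 0.1, we reject H₀.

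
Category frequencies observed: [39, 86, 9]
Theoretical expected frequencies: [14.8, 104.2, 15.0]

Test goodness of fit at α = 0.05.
Chi-square goodness of fit test:
H₀: observed counts match expected distribution
H₁: observed counts differ from expected distribution
df = k - 1 = 2
χ² = Σ(O - E)²/E
   = (39 - 14.8)²/14.8 + (86 - 104.2)²/104.2 + (9 - 15.0)²/15.0
   = 39.570 + 3.179 + 2.400
   = 45.15
p-value < 0.0001

Since p-value < α = 0.05, we reject H₀.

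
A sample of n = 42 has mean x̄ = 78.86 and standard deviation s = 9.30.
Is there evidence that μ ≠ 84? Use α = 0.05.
One-sample t-test:
H₀: μ = 84
H₁: μ ≠ 84
df = n - 1 = 41
t = (x̄ - μ₀) / (s/√n) = (78.86 - 84) / (9.30/√42) = -3.582
p-value = 0.0009

Since p-value < α = 0.05, we reject H₀.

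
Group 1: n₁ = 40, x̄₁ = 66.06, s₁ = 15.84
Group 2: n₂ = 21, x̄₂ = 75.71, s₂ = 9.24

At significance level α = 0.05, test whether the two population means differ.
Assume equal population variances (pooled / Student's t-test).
Student's two-sample t-test (equal variances):
H₀: μ₁ = μ₂
H₁: μ₁ ≠ μ₂
df = n₁ + n₂ - 2 = 59
Pooled variance s_p² = [(n₁-1)s₁² + (n₂-1)s₂²] / (n₁ + n₂ - 2) = [(39)(15.84²) + (20)(9.24²)] / 59 = 194.7944
SE = √(s_p²(1/n₁ + 1/n₂)) = √(194.7944 × (1/40 + 1/21)) = 3.7611
t = (x̄₁ - x̄₂) / SE = (66.06 - 75.71) / 3.7611 = -9.65 / 3.7611 = -2.566
p-value = 0.0129

Since p-value < α = 0.05, we reject H₀.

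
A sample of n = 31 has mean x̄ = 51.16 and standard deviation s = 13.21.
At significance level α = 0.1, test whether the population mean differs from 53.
One-sample t-test:
H₀: μ = 53
H₁: μ ≠ 53
df = n - 1 = 30
t = (x̄ - μ₀) / (s/√n) = (51.16 - 53) / (13.21/√31) = -0.776
p-value = 0.4441

Since p-value > α = 0.1, we fail to reject H₀.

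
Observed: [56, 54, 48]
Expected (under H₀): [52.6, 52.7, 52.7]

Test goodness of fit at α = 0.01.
Chi-square goodness of fit test:
H₀: observed counts match expected distribution
H₁: observed counts differ from expected distribution
df = k - 1 = 2
χ² = Σ(O - E)²/E
   = (56 - 52.6)²/52.6 + (54 - 52.7)²/52.7 + (48 - 52.7)²/52.7
   = 0.220 + 0.032 + 0.419
   = 0.67
p-value = 0.7150

Since p-value > α = 0.01, we fail to reject H₀.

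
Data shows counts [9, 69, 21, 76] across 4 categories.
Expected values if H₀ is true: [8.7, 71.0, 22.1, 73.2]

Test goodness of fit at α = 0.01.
Chi-square goodness of fit test:
H₀: observed counts match expected distribution
H₁: observed counts differ from expected distribution
df = k - 1 = 3
χ² = Σ(O - E)²/E
   = (9 - 8.7)²/8.7 + (69 - 71.0)²/71.0 + (21 - 22.1)²/22.1 + (76 - 73.2)²/73.2
   = 0.010 + 0.056 + 0.055 + 0.107
   = 0.23
p-value = 0.9729

Since p-value > α = 0.01, we fail to reject H₀.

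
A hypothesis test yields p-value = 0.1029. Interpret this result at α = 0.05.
Since p = 0.1029 > α = 0.05, fail to reject H₀.
There is insufficient evidence to reject the null hypothesis; the result is not statistically significant at the 0.05 level.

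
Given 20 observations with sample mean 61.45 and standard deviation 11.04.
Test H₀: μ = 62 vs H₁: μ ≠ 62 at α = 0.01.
One-sample t-test:
H₀: μ = 62
H₁: μ ≠ 62
df = n - 1 = 19
t = (x̄ - μ₀) / (s/√n) = (61.45 - 62) / (11.04/√20) = -0.223
p-value = 0.8261

Since p-value > α = 0.01, we fail to reject H₀.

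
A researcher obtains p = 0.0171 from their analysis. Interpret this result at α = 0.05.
Since p = 0.0171 < α = 0.05, reject H₀.
There is sufficient evidence to reject the null hypothesis; the result is statistically significant at the 0.05 level.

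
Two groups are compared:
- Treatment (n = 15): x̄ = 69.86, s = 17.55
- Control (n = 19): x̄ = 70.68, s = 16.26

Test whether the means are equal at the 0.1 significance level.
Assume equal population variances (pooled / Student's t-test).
Student's two-sample t-test (equal variances):
H₀: μ₁ = μ₂
H₁: μ₁ ≠ μ₂
df = n₁ + n₂ - 2 = 32
Pooled variance s_p² = [(n₁-1)s₁² + (n₂-1)s₂²] / (n₁ + n₂ - 2) = [(14)(17.55²) + (18)(16.26²)] / 32 = 283.4691
SE = √(s_p²(1/n₁ + 1/n₂)) = √(283.4691 × (1/15 + 1/19)) = 5.8153
t = (x̄₁ - x̄₂) / SE = (69.86 - 70.68) / 5.8153 = -0.82 / 5.8153 = -0.141
p-value = 0.8887

Since p-value > α = 0.1, we fail to reject H₀.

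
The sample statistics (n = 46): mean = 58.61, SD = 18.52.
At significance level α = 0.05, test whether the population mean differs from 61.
One-sample t-test:
H₀: μ = 61
H₁: μ ≠ 61
df = n - 1 = 45
t = (x̄ - μ₀) / (s/√n) = (58.61 - 61) / (18.52/√46) = -0.875
p-value = 0.3861

Since p-value > α = 0.05, we fail to reject H₀.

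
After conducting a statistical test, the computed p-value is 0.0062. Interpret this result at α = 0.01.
Since p = 0.0062 < α = 0.01, reject H₀.
There is sufficient evidence to reject the null hypothesis; the result is statistically significant at the 0.01 level.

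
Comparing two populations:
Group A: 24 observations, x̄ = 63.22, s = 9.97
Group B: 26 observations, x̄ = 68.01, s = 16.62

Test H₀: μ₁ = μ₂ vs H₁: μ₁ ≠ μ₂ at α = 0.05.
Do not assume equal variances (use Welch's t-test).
Welch's two-sample t-test:
H₀: μ₁ = μ₂
H₁: μ₁ ≠ μ₂
s₁²/n₁ = 9.97²/24 = 4.1417,  s₂²/n₂ = 16.62²/26 = 10.6240
SE = √(s₁²/n₁ + s₂²/n₂) = √(4.1417 + 10.6240) = 3.8426
df (Welch-Satterthwaite) = (s₁²/n₁ + s₂²/n₂)² / [(s₁²/n₁)²/(n₁-1) + (s₂²/n₂)²/(n₂-1)] ≈ 41.45
t = (x̄₁ - x̄₂) / SE = (63.22 - 68.01) / 3.8426 = -4.79 / 3.8426 = -1.247
p-value = 0.2196

Since p-value > α = 0.05, we fail to reject H₀.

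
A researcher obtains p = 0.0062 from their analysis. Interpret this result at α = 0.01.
Since p = 0.0062 < α = 0.01, reject H₀.
There is sufficient evidence to reject the null hypothesis; the result is statistically significant at the 0.01 level.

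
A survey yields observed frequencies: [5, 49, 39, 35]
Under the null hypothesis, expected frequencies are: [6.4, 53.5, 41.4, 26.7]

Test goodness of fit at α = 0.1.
Chi-square goodness of fit test:
H₀: observed counts match expected distribution
H₁: observed counts differ from expected distribution
df = k - 1 = 3
χ² = Σ(O - E)²/E
   = (5 - 6.4)²/6.4 + (49 - 53.5)²/53.5 + (39 - 41.4)²/41.4 + (35 - 26.7)²/26.7
   = 0.306 + 0.379 + 0.139 + 2.580
   = 3.40
p-value = 0.3334

Since p-value > α = 0.1, we fail to reject H₀.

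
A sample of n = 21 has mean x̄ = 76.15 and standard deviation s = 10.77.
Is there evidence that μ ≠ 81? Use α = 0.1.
One-sample t-test:
H₀: μ = 81
H₁: μ ≠ 81
df = n - 1 = 20
t = (x̄ - μ₀) / (s/√n) = (76.15 - 81) / (10.77/√21) = -2.064
p-value = 0.0523

Since p-value < α = 0.1, we reject H₀.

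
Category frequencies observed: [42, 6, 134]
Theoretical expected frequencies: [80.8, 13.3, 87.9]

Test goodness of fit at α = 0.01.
Chi-square goodness of fit test:
H₀: observed counts match expected distribution
H₁: observed counts differ from expected distribution
df = k - 1 = 2
χ² = Σ(O - E)²/E
   = (42 - 80.8)²/80.8 + (6 - 13.3)²/13.3 + (134 - 87.9)²/87.9
   = 18.632 + 4.007 + 24.178
   = 46.82
p-value < 0.0001

Since p-value < α = 0.01, we reject H₀.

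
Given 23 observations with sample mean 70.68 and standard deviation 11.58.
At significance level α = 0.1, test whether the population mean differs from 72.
One-sample t-test:
H₀: μ = 72
H₁: μ ≠ 72
df = n - 1 = 22
t = (x̄ - μ₀) / (s/√n) = (70.68 - 72) / (11.58/√23) = -0.547
p-value = 0.5901

Since p-value > α = 0.1, we fail to reject H₀.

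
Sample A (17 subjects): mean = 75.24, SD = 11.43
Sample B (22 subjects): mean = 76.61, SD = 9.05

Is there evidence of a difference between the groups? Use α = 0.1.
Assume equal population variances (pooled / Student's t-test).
Student's two-sample t-test (equal variances):
H₀: μ₁ = μ₂
H₁: μ₁ ≠ μ₂
df = n₁ + n₂ - 2 = 37
Pooled variance s_p² = [(n₁-1)s₁² + (n₂-1)s₂²] / (n₁ + n₂ - 2) = [(16)(11.43²) + (21)(9.05²)] / 37 = 102.9803
SE = √(s_p²(1/n₁ + 1/n₂)) = √(102.9803 × (1/17 + 1/22)) = 3.2770
t = (x̄₁ - x̄₂) / SE = (75.24 - 76.61) / 3.2770 = -1.37 / 3.2770 = -0.418
p-value = 0.6783

Since p-value > α = 0.1, we fail to reject H₀.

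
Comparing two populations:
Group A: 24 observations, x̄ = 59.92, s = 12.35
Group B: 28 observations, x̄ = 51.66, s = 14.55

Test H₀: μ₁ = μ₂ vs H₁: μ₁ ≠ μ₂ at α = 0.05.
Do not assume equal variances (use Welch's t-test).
Welch's two-sample t-test:
H₀: μ₁ = μ₂
H₁: μ₁ ≠ μ₂
s₁²/n₁ = 12.35²/24 = 6.3551,  s₂²/n₂ = 14.55²/28 = 7.5608
SE = √(s₁²/n₁ + s₂²/n₂) = √(6.3551 + 7.5608) = 3.7304
df (Welch-Satterthwaite) = (s₁²/n₁ + s₂²/n₂)² / [(s₁²/n₁)²/(n₁-1) + (s₂²/n₂)²/(n₂-1)] ≈ 50.00
t = (x̄₁ - x̄₂) / SE = (59.92 - 51.66) / 3.7304 = 8.26 / 3.7304 = 2.214
p-value = 0.0314

Since p-value < α = 0.05, we reject H₀.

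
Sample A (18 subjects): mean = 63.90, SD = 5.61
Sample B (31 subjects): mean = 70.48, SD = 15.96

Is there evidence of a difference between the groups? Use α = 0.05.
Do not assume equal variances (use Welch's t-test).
Welch's two-sample t-test:
H₀: μ₁ = μ₂
H₁: μ₁ ≠ μ₂
s₁²/n₁ = 5.61²/18 = 1.7485,  s₂²/n₂ = 15.96²/31 = 8.2168
SE = √(s₁²/n₁ + s₂²/n₂) = √(1.7485 + 8.2168) = 3.1568
df (Welch-Satterthwaite) = (s₁²/n₁ + s₂²/n₂)² / [(s₁²/n₁)²/(n₁-1) + (s₂²/n₂)²/(n₂-1)] ≈ 40.86
t = (x̄₁ - x̄₂) / SE = (63.90 - 70.48) / 3.1568 = -6.58 / 3.1568 = -2.084
p-value = 0.0434

Since p-value < α = 0.05, we reject H₀.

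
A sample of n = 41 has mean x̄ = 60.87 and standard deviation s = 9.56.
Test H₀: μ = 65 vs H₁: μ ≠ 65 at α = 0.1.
One-sample t-test:
H₀: μ = 65
H₁: μ ≠ 65
df = n - 1 = 40
t = (x̄ - μ₀) / (s/√n) = (60.87 - 65) / (9.56/√41) = -2.766
p-value = 0.0085

Since p-value < α = 0.1, we reject H₀.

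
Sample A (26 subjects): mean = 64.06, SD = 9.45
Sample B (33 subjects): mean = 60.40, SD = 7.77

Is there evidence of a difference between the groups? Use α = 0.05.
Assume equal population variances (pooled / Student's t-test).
Student's two-sample t-test (equal variances):
H₀: μ₁ = μ₂
H₁: μ₁ ≠ μ₂
df = n₁ + n₂ - 2 = 57
Pooled variance s_p² = [(n₁-1)s₁² + (n₂-1)s₂²] / (n₁ + n₂ - 2) = [(25)(9.45²) + (32)(7.77²)] / 57 = 73.0613
SE = √(s_p²(1/n₁ + 1/n₂)) = √(73.0613 × (1/26 + 1/33)) = 2.2414
t = (x̄₁ - x̄₂) / SE = (64.06 - 60.40) / 2.2414 = 3.66 / 2.2414 = 1.633
p-value = 0.1080

Since p-value > α = 0.05, we fail to reject H₀.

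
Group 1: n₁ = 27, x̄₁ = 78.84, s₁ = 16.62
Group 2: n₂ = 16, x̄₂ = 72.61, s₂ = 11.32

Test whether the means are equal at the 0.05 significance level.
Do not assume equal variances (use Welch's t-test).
Welch's two-sample t-test:
H₀: μ₁ = μ₂
H₁: μ₁ ≠ μ₂
s₁²/n₁ = 16.62²/27 = 10.2305,  s₂²/n₂ = 11.32²/16 = 8.0089
SE = √(s₁²/n₁ + s₂²/n₂) = √(10.2305 + 8.0089) = 4.2708
df (Welch-Satterthwaite) = (s₁²/n₁ + s₂²/n₂)² / [(s₁²/n₁)²/(n₁-1) + (s₂²/n₂)²/(n₂-1)] ≈ 40.07
t = (x̄₁ - x̄₂) / SE = (78.84 - 72.61) / 4.2708 = 6.23 / 4.2708 = 1.459
p-value = 0.1524

Since p-value > α = 0.05, we fail to reject H₀.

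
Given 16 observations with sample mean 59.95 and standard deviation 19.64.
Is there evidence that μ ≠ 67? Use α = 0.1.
One-sample t-test:
H₀: μ = 67
H₁: μ ≠ 67
df = n - 1 = 15
t = (x̄ - μ₀) / (s/√n) = (59.95 - 67) / (19.64/√16) = -1.436
p-value = 0.1716

Since p-value > α = 0.1, we fail to reject H₀.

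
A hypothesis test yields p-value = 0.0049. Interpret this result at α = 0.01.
Since p = 0.0049 < α = 0.01, reject H₀.
There is sufficient evidence to reject the null hypothesis; the result is statistically significant at the 0.01 level.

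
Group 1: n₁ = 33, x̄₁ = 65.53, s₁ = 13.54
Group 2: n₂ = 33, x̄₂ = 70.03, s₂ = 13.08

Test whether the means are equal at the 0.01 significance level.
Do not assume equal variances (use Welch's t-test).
Welch's two-sample t-test:
H₀: μ₁ = μ₂
H₁: μ₁ ≠ μ₂
s₁²/n₁ = 13.54²/33 = 5.5555,  s₂²/n₂ = 13.08²/33 = 5.1844
SE = √(s₁²/n₁ + s₂²/n₂) = √(5.5555 + 5.1844) = 3.2772
df (Welch-Satterthwaite) = (s₁²/n₁ + s₂²/n₂)² / [(s₁²/n₁)²/(n₁-1) + (s₂²/n₂)²/(n₂-1)] ≈ 63.92
t = (x̄₁ - x̄₂) / SE = (65.53 - 70.03) / 3.2772 = -4.50 / 3.2772 = -1.373
p-value = 0.1745

Since p-value > α = 0.01, we fail to reject H₀.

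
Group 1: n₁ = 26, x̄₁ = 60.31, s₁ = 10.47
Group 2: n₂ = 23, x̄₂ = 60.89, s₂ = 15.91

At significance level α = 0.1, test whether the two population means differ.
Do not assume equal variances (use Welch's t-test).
Welch's two-sample t-test:
H₀: μ₁ = μ₂
H₁: μ₁ ≠ μ₂
s₁²/n₁ = 10.47²/26 = 4.2162,  s₂²/n₂ = 15.91²/23 = 11.0056
SE = √(s₁²/n₁ + s₂²/n₂) = √(4.2162 + 11.0056) = 3.9015
df (Welch-Satterthwaite) = (s₁²/n₁ + s₂²/n₂)² / [(s₁²/n₁)²/(n₁-1) + (s₂²/n₂)²/(n₂-1)] ≈ 37.27
t = (x̄₁ - x̄₂) / SE = (60.31 - 60.89) / 3.9015 = -0.58 / 3.9015 = -0.149
p-value = 0.8826

Since p-value > α = 0.1, we fail to reject H₀.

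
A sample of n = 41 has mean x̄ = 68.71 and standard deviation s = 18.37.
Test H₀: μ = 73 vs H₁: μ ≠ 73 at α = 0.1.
One-sample t-test:
H₀: μ = 73
H₁: μ ≠ 73
df = n - 1 = 40
t = (x̄ - μ₀) / (s/√n) = (68.71 - 73) / (18.37/√41) = -1.495
p-value = 0.1427

Since p-value > α = 0.1, we fail to reject H₀.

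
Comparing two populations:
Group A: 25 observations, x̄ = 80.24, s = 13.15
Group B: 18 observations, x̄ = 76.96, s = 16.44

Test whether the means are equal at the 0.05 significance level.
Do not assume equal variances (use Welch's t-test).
Welch's two-sample t-test:
H₀: μ₁ = μ₂
H₁: μ₁ ≠ μ₂
s₁²/n₁ = 13.15²/25 = 6.9169,  s₂²/n₂ = 16.44²/18 = 15.0152
SE = √(s₁²/n₁ + s₂²/n₂) = √(6.9169 + 15.0152) = 4.6832
df (Welch-Satterthwaite) = (s₁²/n₁ + s₂²/n₂)² / [(s₁²/n₁)²/(n₁-1) + (s₂²/n₂)²/(n₂-1)] ≈ 31.53
t = (x̄₁ - x̄₂) / SE = (80.24 - 76.96) / 4.6832 = 3.28 / 4.6832 = 0.700
p-value = 0.4888

Since p-value > α = 0.05, we fail to reject H₀.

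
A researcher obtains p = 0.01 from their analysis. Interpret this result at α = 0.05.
Since p = 0.01 < α = 0.05, reject H₀.
There is sufficient evidence to reject the null hypothesis; the result is statistically significant at the 0.05 level.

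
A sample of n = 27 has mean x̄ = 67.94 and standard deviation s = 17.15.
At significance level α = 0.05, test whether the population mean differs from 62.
One-sample t-test:
H₀: μ = 62
H₁: μ ≠ 62
df = n - 1 = 26
t = (x̄ - μ₀) / (s/√n) = (67.94 - 62) / (17.15/√27) = 1.800
p-value = 0.0835

Since p-value > α = 0.05, we fail to reject H₀.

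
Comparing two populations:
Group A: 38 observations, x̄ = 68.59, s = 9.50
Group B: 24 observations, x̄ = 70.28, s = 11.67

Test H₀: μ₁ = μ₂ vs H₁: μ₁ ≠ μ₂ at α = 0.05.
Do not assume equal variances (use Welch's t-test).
Welch's two-sample t-test:
H₀: μ₁ = μ₂
H₁: μ₁ ≠ μ₂
s₁²/n₁ = 9.50²/38 = 2.3750,  s₂²/n₂ = 11.67²/24 = 5.6745
SE = √(s₁²/n₁ + s₂²/n₂) = √(2.3750 + 5.6745) = 2.8372
df (Welch-Satterthwaite) = (s₁²/n₁ + s₂²/n₂)² / [(s₁²/n₁)²/(n₁-1) + (s₂²/n₂)²/(n₂-1)] ≈ 41.74
t = (x̄₁ - x̄₂) / SE = (68.59 - 70.28) / 2.8372 = -1.69 / 2.8372 = -0.596
p-value = 0.5546

Since p-value > α = 0.05, we fail to reject H₀.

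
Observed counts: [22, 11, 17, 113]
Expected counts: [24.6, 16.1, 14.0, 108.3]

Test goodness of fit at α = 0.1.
Chi-square goodness of fit test:
H₀: observed counts match expected distribution
H₁: observed counts differ from expected distribution
df = k - 1 = 3
χ² = Σ(O - E)²/E
   = (22 - 24.6)²/24.6 + (11 - 16.1)²/16.1 + (17 - 14.0)²/14.0 + (113 - 108.3)²/108.3
   = 0.275 + 1.616 + 0.643 + 0.204
   = 2.74
p-value = 0.4340

Since p-value > α = 0.1, we fail to reject H₀.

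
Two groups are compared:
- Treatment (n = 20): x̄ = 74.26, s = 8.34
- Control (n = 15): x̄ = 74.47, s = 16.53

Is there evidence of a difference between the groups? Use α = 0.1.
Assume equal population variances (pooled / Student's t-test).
Student's two-sample t-test (equal variances):
H₀: μ₁ = μ₂
H₁: μ₁ ≠ μ₂
df = n₁ + n₂ - 2 = 33
Pooled variance s_p² = [(n₁-1)s₁² + (n₂-1)s₂²] / (n₁ + n₂ - 2) = [(19)(8.34²) + (14)(16.53²)] / 33 = 155.9675
SE = √(s_p²(1/n₁ + 1/n₂)) = √(155.9675 × (1/20 + 1/15)) = 4.2657
t = (x̄₁ - x̄₂) / SE = (74.26 - 74.47) / 4.2657 = -0.21 / 4.2657 = -0.049
p-value = 0.9610

Since p-value > α = 0.1, we fail to reject H₀.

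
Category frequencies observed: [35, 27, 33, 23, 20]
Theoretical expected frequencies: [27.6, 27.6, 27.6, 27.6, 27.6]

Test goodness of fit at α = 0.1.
Chi-square goodness of fit test:
H₀: observed counts match expected distribution
H₁: observed counts differ from expected distribution
df = k - 1 = 4
χ² = Σ(O - E)²/E
   = (35 - 27.6)²/27.6 + (27 - 27.6)²/27.6 + (33 - 27.6)²/27.6 + (23 - 27.6)²/27.6 + (20 - 27.6)²/27.6
   = 1.984 + 0.013 + 1.057 + 0.767 + 2.093
   = 5.91
p-value = 0.2057

Since p-value > α = 0.1, we fail to reject H₀.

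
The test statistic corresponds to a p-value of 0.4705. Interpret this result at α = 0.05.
Since p = 0.4705 > α = 0.05, fail to reject H₀.
There is insufficient evidence to reject the null hypothesis; the result is not statistically significant at the 0.05 level.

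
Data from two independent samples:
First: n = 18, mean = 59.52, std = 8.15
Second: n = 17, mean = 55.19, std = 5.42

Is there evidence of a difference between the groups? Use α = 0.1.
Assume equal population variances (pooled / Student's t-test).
Student's two-sample t-test (equal variances):
H₀: μ₁ = μ₂
H₁: μ₁ ≠ μ₂
df = n₁ + n₂ - 2 = 33
Pooled variance s_p² = [(n₁-1)s₁² + (n₂-1)s₂²] / (n₁ + n₂ - 2) = [(17)(8.15²) + (16)(5.42²)] / 33 = 48.4608
SE = √(s_p²(1/n₁ + 1/n₂)) = √(48.4608 × (1/18 + 1/17)) = 2.3543
t = (x̄₁ - x̄₂) / SE = (59.52 - 55.19) / 2.3543 = 4.33 / 2.3543 = 1.839
p-value = 0.0749

Since p-value < α = 0.1, we reject H₀.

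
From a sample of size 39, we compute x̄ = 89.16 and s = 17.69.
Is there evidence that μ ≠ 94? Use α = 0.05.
One-sample t-test:
H₀: μ = 94
H₁: μ ≠ 94
df = n - 1 = 38
t = (x̄ - μ₀) / (s/√n) = (89.16 - 94) / (17.69/√39) = -1.709
p-value = 0.0957

Since p-value > α = 0.05, we fail to reject H₀.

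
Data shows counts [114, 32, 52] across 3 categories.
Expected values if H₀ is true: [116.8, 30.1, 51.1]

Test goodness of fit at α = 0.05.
Chi-square goodness of fit test:
H₀: observed counts match expected distribution
H₁: observed counts differ from expected distribution
df = k - 1 = 2
χ² = Σ(O - E)²/E
   = (114 - 116.8)²/116.8 + (32 - 30.1)²/30.1 + (52 - 51.1)²/51.1
   = 0.067 + 0.120 + 0.016
   = 0.20
p-value = 0.9035

Since p-value > α = 0.05, we fail to reject H₀.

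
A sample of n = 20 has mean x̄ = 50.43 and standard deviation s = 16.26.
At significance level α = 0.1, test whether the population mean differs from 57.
One-sample t-test:
H₀: μ = 57
H₁: μ ≠ 57
df = n - 1 = 19
t = (x̄ - μ₀) / (s/√n) = (50.43 - 57) / (16.26/√20) = -1.807
p-value = 0.0866

Since p-value < α = 0.1, we reject H₀.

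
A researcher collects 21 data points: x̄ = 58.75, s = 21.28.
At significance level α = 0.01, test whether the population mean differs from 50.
One-sample t-test:
H₀: μ = 50
H₁: μ ≠ 50
df = n - 1 = 20
t = (x̄ - μ₀) / (s/√n) = (58.75 - 50) / (21.28/√21) = 1.884
p-value = 0.0741

Since p-value > α = 0.01, we fail to reject H₀.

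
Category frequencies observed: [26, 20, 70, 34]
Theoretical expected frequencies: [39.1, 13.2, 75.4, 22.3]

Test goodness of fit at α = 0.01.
Chi-square goodness of fit test:
H₀: observed counts match expected distribution
H₁: observed counts differ from expected distribution
df = k - 1 = 3
χ² = Σ(O - E)²/E
   = (26 - 39.1)²/39.1 + (20 - 13.2)²/13.2 + (70 - 75.4)²/75.4 + (34 - 22.3)²/22.3
   = 4.389 + 3.503 + 0.387 + 6.139
   = 14.42
p-value = 0.0024

Since p-value < α = 0.01, we reject H₀.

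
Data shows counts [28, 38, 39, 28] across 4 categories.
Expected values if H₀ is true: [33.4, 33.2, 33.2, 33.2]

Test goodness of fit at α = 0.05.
Chi-square goodness of fit test:
H₀: observed counts match expected distribution
H₁: observed counts differ from expected distribution
df = k - 1 = 3
χ² = Σ(O - E)²/E
   = (28 - 33.4)²/33.4 + (38 - 33.2)²/33.2 + (39 - 33.2)²/33.2 + (28 - 33.2)²/33.2
   = 0.873 + 0.694 + 1.013 + 0.814
   = 3.39
p-value = 0.3347

Since p-value > α = 0.05, we fail to reject H₀.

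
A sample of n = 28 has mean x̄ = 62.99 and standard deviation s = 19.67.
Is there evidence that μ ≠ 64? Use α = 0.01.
One-sample t-test:
H₀: μ = 64
H₁: μ ≠ 64
df = n - 1 = 27
t = (x̄ - μ₀) / (s/√n) = (62.99 - 64) / (19.67/√28) = -0.272
p-value = 0.7879

Since p-value > α = 0.01, we fail to reject H₀.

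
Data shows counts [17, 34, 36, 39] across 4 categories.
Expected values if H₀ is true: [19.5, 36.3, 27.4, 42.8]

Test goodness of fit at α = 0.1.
Chi-square goodness of fit test:
H₀: observed counts match expected distribution
H₁: observed counts differ from expected distribution
df = k - 1 = 3
χ² = Σ(O - E)²/E
   = (17 - 19.5)²/19.5 + (34 - 36.3)²/36.3 + (36 - 27.4)²/27.4 + (39 - 42.8)²/42.8
   = 0.321 + 0.146 + 2.699 + 0.337
   = 3.50
p-value = 0.3204

Since p-value > α = 0.1, we fail to reject H₀.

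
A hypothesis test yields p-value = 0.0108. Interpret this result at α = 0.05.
Since p = 0.0108 < α = 0.05, reject H₀.
There is sufficient evidence to reject the null hypothesis; the result is statistically significant at the 0.05 level.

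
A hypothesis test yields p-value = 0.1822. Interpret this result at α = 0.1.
Since p = 0.1822 > α = 0.1, fail to reject H₀.
There is insufficient evidence to reject the null hypothesis; the result is not statistically significant at the 0.1 level.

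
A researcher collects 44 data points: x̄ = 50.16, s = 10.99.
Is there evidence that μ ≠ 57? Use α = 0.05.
One-sample t-test:
H₀: μ = 57
H₁: μ ≠ 57
df = n - 1 = 43
t = (x̄ - μ₀) / (s/√n) = (50.16 - 57) / (10.99/√44) = -4.128
p-value = 0.0002

Since p-value < α = 0.05, we reject H₀.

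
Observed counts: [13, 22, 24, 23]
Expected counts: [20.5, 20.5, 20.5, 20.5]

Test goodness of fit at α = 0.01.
Chi-square goodness of fit test:
H₀: observed counts match expected distribution
H₁: observed counts differ from expected distribution
df = k - 1 = 3
χ² = Σ(O - E)²/E
   = (13 - 20.5)²/20.5 + (22 - 20.5)²/20.5 + (24 - 20.5)²/20.5 + (23 - 20.5)²/20.5
   = 2.744 + 0.110 + 0.598 + 0.305
   = 3.76
p-value = 0.2890

Since p-value > α = 0.01, we fail to reject H₀.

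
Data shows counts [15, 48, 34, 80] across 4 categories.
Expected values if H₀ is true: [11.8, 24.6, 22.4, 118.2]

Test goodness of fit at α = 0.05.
Chi-square goodness of fit test:
H₀: observed counts match expected distribution
H₁: observed counts differ from expected distribution
df = k - 1 = 3
χ² = Σ(O - E)²/E
   = (15 - 11.8)²/11.8 + (48 - 24.6)²/24.6 + (34 - 22.4)²/22.4 + (80 - 118.2)²/118.2
   = 0.868 + 22.259 + 6.007 + 12.346
   = 41.48
p-value < 0.0001

Since p-value < α = 0.05, we reject H₀.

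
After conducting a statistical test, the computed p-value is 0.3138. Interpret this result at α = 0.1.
Since p = 0.3138 > α = 0.1, fail to reject H₀.
There is insufficient evidence to reject the null hypothesis; the result is not statistically significant at the 0.1 level.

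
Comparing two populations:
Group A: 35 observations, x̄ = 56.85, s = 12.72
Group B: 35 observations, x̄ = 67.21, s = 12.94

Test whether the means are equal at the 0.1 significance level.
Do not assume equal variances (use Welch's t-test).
Welch's two-sample t-test:
H₀: μ₁ = μ₂
H₁: μ₁ ≠ μ₂
s₁²/n₁ = 12.72²/35 = 4.6228,  s₂²/n₂ = 12.94²/35 = 4.7841
SE = √(s₁²/n₁ + s₂²/n₂) = √(4.6228 + 4.7841) = 3.0671
df (Welch-Satterthwaite) = (s₁²/n₁ + s₂²/n₂)² / [(s₁²/n₁)²/(n₁-1) + (s₂²/n₂)²/(n₂-1)] ≈ 67.98
t = (x̄₁ - x̄₂) / SE = (56.85 - 67.21) / 3.0671 = -10.36 / 3.0671 = -3.378
p-value = 0.0012

Since p-value < α = 0.1, we reject H₀.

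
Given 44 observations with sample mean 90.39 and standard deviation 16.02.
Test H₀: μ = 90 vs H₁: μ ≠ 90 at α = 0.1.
One-sample t-test:
H₀: μ = 90
H₁: μ ≠ 90
df = n - 1 = 43
t = (x̄ - μ₀) / (s/√n) = (90.39 - 90) / (16.02/√44) = 0.161
p-value = 0.8725

Since p-value > α = 0.1, we fail to reject H₀.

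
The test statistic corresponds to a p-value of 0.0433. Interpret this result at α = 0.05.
Since p = 0.0433 < α = 0.05, reject H₀.
There is sufficient evidence to reject the null hypothesis; the result is statistically significant at the 0.05 level.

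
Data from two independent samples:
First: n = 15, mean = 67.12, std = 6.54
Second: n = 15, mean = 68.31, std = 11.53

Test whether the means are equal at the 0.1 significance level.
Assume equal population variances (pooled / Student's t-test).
Student's two-sample t-test (equal variances):
H₀: μ₁ = μ₂
H₁: μ₁ ≠ μ₂
df = n₁ + n₂ - 2 = 28
Pooled variance s_p² = [(n₁-1)s₁² + (n₂-1)s₂²] / (n₁ + n₂ - 2) = [(14)(6.54²) + (14)(11.53²)] / 28 = 87.8563
SE = √(s_p²(1/n₁ + 1/n₂)) = √(87.8563 × (1/15 + 1/15)) = 3.4226
t = (x̄₁ - x̄₂) / SE = (67.12 - 68.31) / 3.4226 = -1.19 / 3.4226 = -0.348
p-value = 0.7307

Since p-value > α = 0.1, we fail to reject H₀.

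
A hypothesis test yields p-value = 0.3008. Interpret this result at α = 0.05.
Since p = 0.3008 > α = 0.05, fail to reject H₀.
There is insufficient evidence to reject the null hypothesis; the result is not statistically significant at the 0.05 level.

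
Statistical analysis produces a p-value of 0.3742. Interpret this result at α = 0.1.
Since p = 0.3742 > α = 0.1, fail to reject H₀.
There is insufficient evidence to reject the null hypothesis; the result is not statistically significant at the 0.1 level.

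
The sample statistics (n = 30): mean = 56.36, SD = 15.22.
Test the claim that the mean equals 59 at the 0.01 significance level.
One-sample t-test:
H₀: μ = 59
H₁: μ ≠ 59
df = n - 1 = 29
t = (x̄ - μ₀) / (s/√n) = (56.36 - 59) / (15.22/√30) = -0.950
p-value = 0.3499

Since p-value > α = 0.01, we fail to reject H₀.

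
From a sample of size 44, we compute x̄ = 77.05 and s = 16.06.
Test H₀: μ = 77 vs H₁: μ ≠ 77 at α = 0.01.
One-sample t-test:
H₀: μ = 77
H₁: μ ≠ 77
df = n - 1 = 43
t = (x̄ - μ₀) / (s/√n) = (77.05 - 77) / (16.06/√44) = 0.021
p-value = 0.9836

Since p-value > α = 0.01, we fail to reject H₀.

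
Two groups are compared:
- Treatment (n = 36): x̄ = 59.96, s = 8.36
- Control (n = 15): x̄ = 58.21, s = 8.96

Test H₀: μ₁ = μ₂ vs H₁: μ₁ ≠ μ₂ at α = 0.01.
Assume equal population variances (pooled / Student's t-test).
Student's two-sample t-test (equal variances):
H₀: μ₁ = μ₂
H₁: μ₁ ≠ μ₂
df = n₁ + n₂ - 2 = 49
Pooled variance s_p² = [(n₁-1)s₁² + (n₂-1)s₂²] / (n₁ + n₂ - 2) = [(35)(8.36²) + (14)(8.96²)] / 49 = 72.8587
SE = √(s_p²(1/n₁ + 1/n₂)) = √(72.8587 × (1/36 + 1/15)) = 2.6232
t = (x̄₁ - x̄₂) / SE = (59.96 - 58.21) / 2.6232 = 1.75 / 2.6232 = 0.667
p-value = 0.5078

Since p-value > α = 0.01, we fail to reject H₀.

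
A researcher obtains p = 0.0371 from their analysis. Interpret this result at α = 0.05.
Since p = 0.0371 < α = 0.05, reject H₀.
There is sufficient evidence to reject the null hypothesis; the result is statistically significant at the 0.05 level.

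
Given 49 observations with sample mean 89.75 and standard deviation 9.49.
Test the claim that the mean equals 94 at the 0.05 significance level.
One-sample t-test:
H₀: μ = 94
H₁: μ ≠ 94
df = n - 1 = 48
t = (x̄ - μ₀) / (s/√n) = (89.75 - 94) / (9.49/√49) = -3.135
p-value = 0.0029

Since p-value < α = 0.05, we reject H₀.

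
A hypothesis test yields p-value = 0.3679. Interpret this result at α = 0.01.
Since p = 0.3679 > α = 0.01, fail to reject H₀.
There is insufficient evidence to reject the null hypothesis; the result is not statistically significant at the 0.01 level.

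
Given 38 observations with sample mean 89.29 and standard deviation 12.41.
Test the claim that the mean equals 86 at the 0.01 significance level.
One-sample t-test:
H₀: μ = 86
H₁: μ ≠ 86
df = n - 1 = 37
t = (x̄ - μ₀) / (s/√n) = (89.29 - 86) / (12.41/√38) = 1.634
p-value = 0.1107

Since p-value > α = 0.01, we fail to reject H₀.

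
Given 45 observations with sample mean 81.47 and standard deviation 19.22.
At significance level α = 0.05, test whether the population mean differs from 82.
One-sample t-test:
H₀: μ = 82
H₁: μ ≠ 82
df = n - 1 = 44
t = (x̄ - μ₀) / (s/√n) = (81.47 - 82) / (19.22/√45) = -0.185
p-value = 0.8541

Since p-value > α = 0.05, we fail to reject H₀.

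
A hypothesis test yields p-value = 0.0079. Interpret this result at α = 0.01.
Since p = 0.0079 < α = 0.01, reject H₀.
There is sufficient evidence to reject the null hypothesis; the result is statistically significant at the 0.01 level.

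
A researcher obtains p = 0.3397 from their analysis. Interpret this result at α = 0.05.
Since p = 0.3397 > α = 0.05, fail to reject H₀.
There is insufficient evidence to reject the null hypothesis; the result is not statistically significant at the 0.05 level.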